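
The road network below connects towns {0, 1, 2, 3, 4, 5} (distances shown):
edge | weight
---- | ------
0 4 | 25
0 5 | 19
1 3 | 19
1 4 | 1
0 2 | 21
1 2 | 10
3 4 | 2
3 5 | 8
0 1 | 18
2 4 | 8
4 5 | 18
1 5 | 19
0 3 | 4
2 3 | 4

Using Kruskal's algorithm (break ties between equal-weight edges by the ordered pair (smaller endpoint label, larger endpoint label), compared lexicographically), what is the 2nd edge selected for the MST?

Kruskal's algorithm — process edges by increasing weight (ties by edge label):
1 4 (1): add — endpoints in different components.
3 4 (2): add — endpoints in different components.
0 3 (4): add — endpoints in different components.
2 3 (4): add — endpoints in different components.
2 4 (8): skip — 2 and 4 already connected.
3 5 (8): add — endpoints in different components.
The 2nd edge added is 3 4.

3-4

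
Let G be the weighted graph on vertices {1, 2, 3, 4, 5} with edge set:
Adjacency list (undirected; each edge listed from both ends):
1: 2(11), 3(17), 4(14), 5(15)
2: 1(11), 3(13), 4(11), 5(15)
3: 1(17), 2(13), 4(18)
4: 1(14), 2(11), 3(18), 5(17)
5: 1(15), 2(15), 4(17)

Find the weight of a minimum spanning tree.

Prim, starting at 4.
Step 1: frontier [2—4 11, 1—4 14, 4—5 17, 3—4 18] → take 2—4 (11); add 2.
Step 2: frontier [1—2 11, 2—3 13, 2—5 15, 1—4 14, 4—5 17, 3—4 18] → take 1—2 (11); add 1.
Step 3: frontier [1—5 15, 1—3 17, 2—3 13, 2—5 15, 4—5 17, 3—4 18] → take 2—3 (13); add 3.
Step 4: frontier [1—5 15, 2—5 15, 4—5 17] → take 1—5 (15); add 5.
MST edges: 2—4, 1—2, 2—3, 1—5; total weight 11+11+13+15 = 50.

50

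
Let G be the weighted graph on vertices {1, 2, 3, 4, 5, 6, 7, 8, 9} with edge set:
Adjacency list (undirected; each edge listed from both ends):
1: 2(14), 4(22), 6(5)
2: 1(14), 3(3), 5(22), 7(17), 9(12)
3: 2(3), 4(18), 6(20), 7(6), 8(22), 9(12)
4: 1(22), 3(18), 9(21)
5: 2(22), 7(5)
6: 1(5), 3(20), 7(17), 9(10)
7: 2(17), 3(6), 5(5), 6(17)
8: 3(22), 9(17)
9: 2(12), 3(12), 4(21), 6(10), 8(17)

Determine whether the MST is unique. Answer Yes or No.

No

Sort edges by weight, then run Kruskal:
2–3 (3): add — endpoints in different components.
1–6 (5): add — endpoints in different components.
5–7 (5): add — endpoints in different components.
3–7 (6): add — endpoints in different components.
6–9 (10): add — endpoints in different components.
2–9 (12): add — endpoints in different components.
3–9 (12): skip — 3 and 9 already connected.
1–2 (14): skip — 1 and 2 already connected.
2–7 (17): skip — 2 and 7 already connected.
6–7 (17): skip — 6 and 7 already connected.
8–9 (17): add — endpoints in different components.
3–4 (18): add — endpoints in different components.
Non-tree edge 3–9 has weight 12, equal to the heaviest edge on its tree cycle — swapping gives another MST of the same weight. Not unique.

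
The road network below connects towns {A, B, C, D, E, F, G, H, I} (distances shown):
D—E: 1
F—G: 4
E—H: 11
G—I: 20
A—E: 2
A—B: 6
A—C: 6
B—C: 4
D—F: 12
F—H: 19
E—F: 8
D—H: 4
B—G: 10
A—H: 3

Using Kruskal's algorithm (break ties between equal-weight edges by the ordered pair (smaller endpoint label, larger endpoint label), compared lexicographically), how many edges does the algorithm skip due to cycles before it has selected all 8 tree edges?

Kruskal's algorithm — process edges by increasing weight (ties by edge label):
D—E (1): add — endpoints in different components.
A—E (2): add — endpoints in different components.
A—H (3): add — endpoints in different components.
B—C (4): add — endpoints in different components.
D—H (4): skip — D and H already connected.
F—G (4): add — endpoints in different components.
A—B (6): add — endpoints in different components.
A—C (6): skip — A and C already connected.
E—F (8): add — endpoints in different components.
B—G (10): skip — B and G already connected.
E—H (11): skip — E and H already connected.
D—F (12): skip — D and F already connected.
F—H (19): skip — F and H already connected.
G—I (20): add — endpoints in different components.
Edges rejected before the tree was complete: 6.

6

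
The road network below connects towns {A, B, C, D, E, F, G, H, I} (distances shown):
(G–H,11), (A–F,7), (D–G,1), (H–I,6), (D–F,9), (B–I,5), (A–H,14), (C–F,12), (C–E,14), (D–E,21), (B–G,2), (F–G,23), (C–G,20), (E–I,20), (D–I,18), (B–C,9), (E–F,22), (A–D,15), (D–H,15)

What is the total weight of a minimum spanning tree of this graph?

Kruskal: consider edges lightest-first.
D–G (1): add — endpoints in different components.
B–G (2): add — endpoints in different components.
B–I (5): add — endpoints in different components.
H–I (6): add — endpoints in different components.
A–F (7): add — endpoints in different components.
B–C (9): add — endpoints in different components.
D–F (9): add — endpoints in different components.
G–H (11): skip — G and H already connected.
C–F (12): skip — C and F already connected.
A–H (14): skip — A and H already connected.
C–E (14): add — endpoints in different components.
MST edges: D–G, B–G, B–I, H–I, A–F, B–C, D–F, C–E; total weight 1+2+5+6+7+9+9+14 = 53.

53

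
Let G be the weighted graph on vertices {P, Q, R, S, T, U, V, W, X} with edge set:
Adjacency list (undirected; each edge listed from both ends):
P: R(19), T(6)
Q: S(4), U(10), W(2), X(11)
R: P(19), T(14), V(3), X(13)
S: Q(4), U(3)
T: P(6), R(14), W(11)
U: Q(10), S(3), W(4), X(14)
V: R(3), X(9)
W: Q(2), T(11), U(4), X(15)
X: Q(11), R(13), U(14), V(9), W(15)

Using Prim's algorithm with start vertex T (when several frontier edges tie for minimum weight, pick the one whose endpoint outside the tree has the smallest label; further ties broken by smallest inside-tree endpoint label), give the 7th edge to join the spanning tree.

V-X

Grow the tree from T using Prim:
Step 1: cheapest edge leaving the tree is P—T (6); add P.
Step 2: cheapest edge leaving the tree is T—W (11); add W.
Step 3: cheapest edge leaving the tree is Q—W (2); add Q.
Step 4: cheapest edge leaving the tree is Q—S (4); add S.
Step 5: cheapest edge leaving the tree is S—U (3); add U.
Step 6: cheapest edge leaving the tree is Q—X (11); add X.
Step 7: cheapest edge leaving the tree is V—X (9); add V.
Step 8: cheapest edge leaving the tree is R—V (3); add R.
The 7th edge added is V—X.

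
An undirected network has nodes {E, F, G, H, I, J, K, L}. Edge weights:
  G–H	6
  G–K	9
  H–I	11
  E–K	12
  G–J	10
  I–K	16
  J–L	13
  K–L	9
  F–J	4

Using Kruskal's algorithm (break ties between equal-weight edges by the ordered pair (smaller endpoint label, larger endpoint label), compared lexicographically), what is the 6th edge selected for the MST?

H-I

Sort edges by weight, then run Kruskal:
F–J (4): add — endpoints in different components.
G–H (6): add — endpoints in different components.
G–K (9): add — endpoints in different components.
K–L (9): add — endpoints in different components.
G–J (10): add — endpoints in different components.
H–I (11): add — endpoints in different components.
E–K (12): add — endpoints in different components.
The 6th edge added is H–I.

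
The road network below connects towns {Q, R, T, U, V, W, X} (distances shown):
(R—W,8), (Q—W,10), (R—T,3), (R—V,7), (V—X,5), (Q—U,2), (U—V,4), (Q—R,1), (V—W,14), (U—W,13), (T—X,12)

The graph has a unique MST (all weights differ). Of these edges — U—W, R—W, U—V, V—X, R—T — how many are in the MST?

Sort edges by weight, then run Kruskal:
Q—R (1): add — endpoints in different components.
Q—U (2): add — endpoints in different components.
R—T (3): add — endpoints in different components.
U—V (4): add — endpoints in different components.
V—X (5): add — endpoints in different components.
R—V (7): skip — V and R already connected.
R—W (8): add — endpoints in different components.
MST edge set: {Q—R, Q—U, R—T, U—V, V—X, R—W}.
Of the listed edges, {R—W, U—V, V—X, R—T} are in the MST → 4.

4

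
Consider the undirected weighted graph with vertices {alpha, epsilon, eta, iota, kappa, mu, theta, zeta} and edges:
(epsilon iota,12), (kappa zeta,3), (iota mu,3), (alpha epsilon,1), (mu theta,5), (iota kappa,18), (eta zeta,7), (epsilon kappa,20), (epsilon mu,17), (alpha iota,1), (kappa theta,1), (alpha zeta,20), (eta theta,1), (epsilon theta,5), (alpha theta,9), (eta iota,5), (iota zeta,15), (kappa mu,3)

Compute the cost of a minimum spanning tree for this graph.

Grow the tree from zeta using Prim:
Step 1: cheapest edge leaving the tree is kappa zeta (3); add kappa.
Step 2: cheapest edge leaving the tree is kappa theta (1); add theta.
Step 3: cheapest edge leaving the tree is eta theta (1); add eta.
Step 4: cheapest edge leaving the tree is kappa mu (3); add mu.
Step 5: cheapest edge leaving the tree is iota mu (3); add iota.
Step 6: cheapest edge leaving the tree is alpha iota (1); add alpha.
Step 7: cheapest edge leaving the tree is alpha epsilon (1); add epsilon.
MST edges: kappa zeta, kappa theta, eta theta, kappa mu, iota mu, alpha iota, alpha epsilon; total weight 3+1+1+3+3+1+1 = 13.

13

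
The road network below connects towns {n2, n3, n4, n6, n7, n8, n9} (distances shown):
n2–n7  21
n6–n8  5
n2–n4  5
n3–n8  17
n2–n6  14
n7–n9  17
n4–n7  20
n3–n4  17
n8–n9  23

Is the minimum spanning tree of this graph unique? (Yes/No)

Sort edges by weight, then run Kruskal:
n2–n4 (5): add. Components now {n6} {n2,n4} {n9} {n3} {n7} {n8}
n6–n8 (5): add. Components now {n6,n8} {n2,n4} {n9} {n3} {n7}
n2–n6 (14): add. Components now {n2,n4,n6,n8} {n9} {n3} {n7}
n3–n4 (17): add. Components now {n2,n3,n4,n6,n8} {n9} {n7}
n3–n8 (17): skip — n3 and n8 already connected.
n7–n9 (17): add. Components now {n2,n3,n4,n6,n8} {n7,n9}
n4–n7 (20): add. Components now {n2,n3,n4,n6,n7,n8,n9}
Non-tree edge n3–n8 has weight 17, equal to the heaviest edge on its tree cycle — swapping gives another MST of the same weight. Not unique.

No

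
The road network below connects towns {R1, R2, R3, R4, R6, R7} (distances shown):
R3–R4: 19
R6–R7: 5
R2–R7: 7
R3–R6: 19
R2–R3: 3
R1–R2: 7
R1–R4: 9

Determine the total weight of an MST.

Sort edges by weight, then run Kruskal:
R2–R3 (3): add — endpoints in different components.
R6–R7 (5): add — endpoints in different components.
R1–R2 (7): add — endpoints in different components.
R2–R7 (7): add — endpoints in different components.
R1–R4 (9): add — endpoints in different components.
MST edges: R2–R3, R6–R7, R1–R2, R2–R7, R1–R4; total weight 3+5+7+7+9 = 31.

31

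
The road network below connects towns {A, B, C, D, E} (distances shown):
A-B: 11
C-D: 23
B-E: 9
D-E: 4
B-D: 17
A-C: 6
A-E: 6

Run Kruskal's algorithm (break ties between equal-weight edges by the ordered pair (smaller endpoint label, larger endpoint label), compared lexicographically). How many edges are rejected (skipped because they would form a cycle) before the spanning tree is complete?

0

Kruskal's algorithm — process edges by increasing weight (ties by edge label):
D-E (4): add — endpoints in different components.
A-C (6): add — endpoints in different components.
A-E (6): add — endpoints in different components.
B-E (9): add — endpoints in different components.
Edges rejected before the tree was complete: 0.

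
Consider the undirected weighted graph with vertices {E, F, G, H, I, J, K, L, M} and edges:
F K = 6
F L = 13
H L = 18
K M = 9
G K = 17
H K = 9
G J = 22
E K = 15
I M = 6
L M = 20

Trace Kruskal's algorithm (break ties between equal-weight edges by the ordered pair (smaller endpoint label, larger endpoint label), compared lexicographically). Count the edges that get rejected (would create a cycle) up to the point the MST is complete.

Kruskal's algorithm — process edges by increasing weight (ties by edge label):
F K (6): add — endpoints in different components.
I M (6): add — endpoints in different components.
H K (9): add — endpoints in different components.
K M (9): add — endpoints in different components.
F L (13): add — endpoints in different components.
E K (15): add — endpoints in different components.
G K (17): add — endpoints in different components.
H L (18): skip — H and L already connected.
L M (20): skip — L and M already connected.
G J (22): add — endpoints in different components.
Edges rejected before the tree was complete: 2.

2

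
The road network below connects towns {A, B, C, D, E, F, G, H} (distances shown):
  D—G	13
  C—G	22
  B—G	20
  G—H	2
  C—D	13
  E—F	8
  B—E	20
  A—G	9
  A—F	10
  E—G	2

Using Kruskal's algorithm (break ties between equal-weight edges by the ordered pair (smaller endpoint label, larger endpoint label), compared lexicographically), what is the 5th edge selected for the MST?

C-D

Sort edges by weight, then run Kruskal:
E—G (2): add — endpoints in different components.
G—H (2): add — endpoints in different components.
E—F (8): add — endpoints in different components.
A—G (9): add — endpoints in different components.
A—F (10): skip — A and F already connected.
C—D (13): add — endpoints in different components.
D—G (13): add — endpoints in different components.
B—E (20): add — endpoints in different components.
The 5th edge added is C—D.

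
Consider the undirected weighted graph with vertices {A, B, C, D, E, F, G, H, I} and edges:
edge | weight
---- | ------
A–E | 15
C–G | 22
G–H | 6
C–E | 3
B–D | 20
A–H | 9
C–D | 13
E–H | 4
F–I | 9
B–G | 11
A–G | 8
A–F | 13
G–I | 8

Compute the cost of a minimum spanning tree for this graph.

Kruskal: consider edges lightest-first.
C–E (3): add — endpoints in different components.
E–H (4): add — endpoints in different components.
G–H (6): add — endpoints in different components.
A–G (8): add — endpoints in different components.
G–I (8): add — endpoints in different components.
A–H (9): skip — A and H already connected.
F–I (9): add — endpoints in different components.
B–G (11): add — endpoints in different components.
A–F (13): skip — A and F already connected.
C–D (13): add — endpoints in different components.
MST edges: C–E, E–H, G–H, A–G, G–I, F–I, B–G, C–D; total weight 3+4+6+8+8+9+11+13 = 62.

62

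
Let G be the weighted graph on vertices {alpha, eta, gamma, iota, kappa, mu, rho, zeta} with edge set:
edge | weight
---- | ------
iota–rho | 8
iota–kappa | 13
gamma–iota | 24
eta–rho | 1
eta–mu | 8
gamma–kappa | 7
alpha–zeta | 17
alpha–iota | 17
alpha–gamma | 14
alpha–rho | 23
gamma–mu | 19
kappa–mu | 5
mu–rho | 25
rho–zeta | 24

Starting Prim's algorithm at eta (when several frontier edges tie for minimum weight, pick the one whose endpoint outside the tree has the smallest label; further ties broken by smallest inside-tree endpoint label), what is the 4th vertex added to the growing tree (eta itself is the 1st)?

Prim's algorithm from eta:
Step 1: frontier [eta–rho 1, eta–mu 8] → take eta–rho (1); add rho.
Step 2: frontier [eta–mu 8, iota–rho 8, alpha–rho 23, rho–zeta 24, mu–rho 25] → take iota–rho (8); add iota.
Step 3: frontier [eta–mu 8, iota–kappa 13, alpha–iota 17, gamma–iota 24, alpha–rho 23, rho–zeta 24, mu–rho 25] → take eta–mu (8); add mu.
Step 4: frontier [iota–kappa 13, alpha–iota 17, gamma–iota 24, kappa–mu 5, gamma–mu 19, alpha–rho 23, rho–zeta 24] → take kappa–mu (5); add kappa.
Step 5: frontier [alpha–iota 17, gamma–iota 24, gamma–kappa 7, gamma–mu 19, alpha–rho 23, rho–zeta 24] → take gamma–kappa (7); add gamma.
Step 6: frontier [alpha–gamma 14, alpha–iota 17, alpha–rho 23, rho–zeta 24] → take alpha–gamma (14); add alpha.
Step 7: frontier [alpha–zeta 17, rho–zeta 24] → take alpha–zeta (17); add zeta.
Vertex order: eta, rho, iota, mu, kappa, gamma, alpha, zeta. The 4th vertex is mu.

mu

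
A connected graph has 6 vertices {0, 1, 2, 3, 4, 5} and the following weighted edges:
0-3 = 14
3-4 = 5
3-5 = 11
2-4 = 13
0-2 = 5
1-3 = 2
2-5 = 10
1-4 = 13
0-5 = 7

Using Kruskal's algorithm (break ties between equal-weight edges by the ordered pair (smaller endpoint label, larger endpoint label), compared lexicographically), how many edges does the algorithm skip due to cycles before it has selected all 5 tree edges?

1

Sort edges by weight, then run Kruskal:
1-3 (2): add — endpoints in different components.
0-2 (5): add — endpoints in different components.
3-4 (5): add — endpoints in different components.
0-5 (7): add — endpoints in different components.
2-5 (10): skip — 2 and 5 already connected.
3-5 (11): add — endpoints in different components.
Edges rejected before the tree was complete: 1.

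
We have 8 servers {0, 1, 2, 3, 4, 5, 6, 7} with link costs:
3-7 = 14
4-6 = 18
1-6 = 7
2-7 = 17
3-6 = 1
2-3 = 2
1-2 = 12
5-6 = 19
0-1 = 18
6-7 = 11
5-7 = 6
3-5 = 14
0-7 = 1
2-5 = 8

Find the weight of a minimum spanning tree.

43

Grow the tree from 6 using Prim:
Step 1: cheapest edge leaving the tree is 3-6 (1); add 3.
Step 2: cheapest edge leaving the tree is 2-3 (2); add 2.
Step 3: cheapest edge leaving the tree is 1-6 (7); add 1.
Step 4: cheapest edge leaving the tree is 2-5 (8); add 5.
Step 5: cheapest edge leaving the tree is 5-7 (6); add 7.
Step 6: cheapest edge leaving the tree is 0-7 (1); add 0.
Step 7: cheapest edge leaving the tree is 4-6 (18); add 4.
MST edges: 3-6, 2-3, 1-6, 2-5, 5-7, 0-7, 4-6; total weight 1+2+7+8+6+1+18 = 43.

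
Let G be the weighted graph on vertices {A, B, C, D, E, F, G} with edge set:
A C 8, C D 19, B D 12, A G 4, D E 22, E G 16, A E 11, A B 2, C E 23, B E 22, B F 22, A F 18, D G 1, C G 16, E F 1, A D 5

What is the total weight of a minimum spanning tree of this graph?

27

Kruskal: consider edges lightest-first.
D G (1): add — endpoints in different components.
E F (1): add — endpoints in different components.
A B (2): add — endpoints in different components.
A G (4): add — endpoints in different components.
A D (5): skip — A and D already connected.
A C (8): add — endpoints in different components.
A E (11): add — endpoints in different components.
MST edges: D G, E F, A B, A G, A C, A E; total weight 1+1+2+4+8+11 = 27.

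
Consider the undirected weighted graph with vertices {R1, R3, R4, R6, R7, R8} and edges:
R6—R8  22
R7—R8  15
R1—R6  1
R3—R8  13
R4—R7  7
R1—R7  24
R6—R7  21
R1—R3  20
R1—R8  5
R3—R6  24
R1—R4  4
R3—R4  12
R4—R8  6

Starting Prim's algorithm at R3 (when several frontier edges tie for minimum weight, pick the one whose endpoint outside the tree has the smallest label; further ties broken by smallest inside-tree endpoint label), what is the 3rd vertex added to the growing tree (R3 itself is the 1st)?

Prim's algorithm from R3:
Step 1: cheapest edge leaving the tree is R3—R4 (12); add R4.
Step 2: cheapest edge leaving the tree is R1—R4 (4); add R1.
Step 3: cheapest edge leaving the tree is R1—R6 (1); add R6.
Step 4: cheapest edge leaving the tree is R1—R8 (5); add R8.
Step 5: cheapest edge leaving the tree is R4—R7 (7); add R7.
Vertex order: R3, R4, R1, R6, R8, R7. The 3rd vertex is R1.

R1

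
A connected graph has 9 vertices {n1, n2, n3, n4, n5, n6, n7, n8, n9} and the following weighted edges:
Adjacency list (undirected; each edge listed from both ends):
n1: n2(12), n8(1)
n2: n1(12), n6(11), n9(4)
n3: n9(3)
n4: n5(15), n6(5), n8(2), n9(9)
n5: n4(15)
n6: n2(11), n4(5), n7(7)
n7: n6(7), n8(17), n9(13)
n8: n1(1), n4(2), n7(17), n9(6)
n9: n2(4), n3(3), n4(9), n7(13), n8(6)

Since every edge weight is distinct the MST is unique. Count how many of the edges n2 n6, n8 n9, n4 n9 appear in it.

Kruskal's algorithm — process edges by increasing weight (ties by edge label):
n1 n8 (1): add — endpoints in different components.
n4 n8 (2): add — endpoints in different components.
n3 n9 (3): add — endpoints in different components.
n2 n9 (4): add — endpoints in different components.
n4 n6 (5): add — endpoints in different components.
n8 n9 (6): add — endpoints in different components.
n6 n7 (7): add — endpoints in different components.
n4 n9 (9): skip — n9 and n4 already connected.
n2 n6 (11): skip — n2 and n6 already connected.
n1 n2 (12): skip — n2 and n1 already connected.
n7 n9 (13): skip — n9 and n7 already connected.
n4 n5 (15): add — endpoints in different components.
MST edge set: {n1 n8, n4 n8, n3 n9, n2 n9, n4 n6, n8 n9, n6 n7, n4 n5}.
Of the listed edges, {n8 n9} are in the MST → 1.

1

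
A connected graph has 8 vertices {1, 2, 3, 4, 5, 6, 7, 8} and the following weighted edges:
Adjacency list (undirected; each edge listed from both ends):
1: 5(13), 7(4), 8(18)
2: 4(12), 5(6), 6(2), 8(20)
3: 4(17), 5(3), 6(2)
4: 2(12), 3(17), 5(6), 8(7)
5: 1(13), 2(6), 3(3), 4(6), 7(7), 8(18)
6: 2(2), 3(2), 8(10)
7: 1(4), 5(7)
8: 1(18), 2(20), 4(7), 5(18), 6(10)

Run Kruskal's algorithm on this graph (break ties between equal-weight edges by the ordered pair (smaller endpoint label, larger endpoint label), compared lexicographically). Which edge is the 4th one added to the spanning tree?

1-7

Sort edges by weight, then run Kruskal:
2—6 (2): add — endpoints in different components.
3—6 (2): add — endpoints in different components.
3—5 (3): add — endpoints in different components.
1—7 (4): add — endpoints in different components.
2—5 (6): skip — 2 and 5 already connected.
4—5 (6): add — endpoints in different components.
4—8 (7): add — endpoints in different components.
5—7 (7): add — endpoints in different components.
The 4th edge added is 1—7.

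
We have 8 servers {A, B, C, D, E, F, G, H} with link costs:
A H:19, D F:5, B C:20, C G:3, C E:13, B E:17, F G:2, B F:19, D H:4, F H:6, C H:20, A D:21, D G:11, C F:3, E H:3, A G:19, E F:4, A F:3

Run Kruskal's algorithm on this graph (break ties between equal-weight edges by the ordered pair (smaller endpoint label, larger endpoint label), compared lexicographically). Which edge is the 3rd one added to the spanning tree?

C-F

Sort edges by weight, then run Kruskal:
F G (2): add — endpoints in different components.
A F (3): add — endpoints in different components.
C F (3): add — endpoints in different components.
C G (3): skip — C and G already connected.
E H (3): add — endpoints in different components.
D H (4): add — endpoints in different components.
E F (4): add — endpoints in different components.
D F (5): skip — D and F already connected.
F H (6): skip — F and H already connected.
D G (11): skip — D and G already connected.
C E (13): skip — C and E already connected.
B E (17): add — endpoints in different components.
The 3rd edge added is C F.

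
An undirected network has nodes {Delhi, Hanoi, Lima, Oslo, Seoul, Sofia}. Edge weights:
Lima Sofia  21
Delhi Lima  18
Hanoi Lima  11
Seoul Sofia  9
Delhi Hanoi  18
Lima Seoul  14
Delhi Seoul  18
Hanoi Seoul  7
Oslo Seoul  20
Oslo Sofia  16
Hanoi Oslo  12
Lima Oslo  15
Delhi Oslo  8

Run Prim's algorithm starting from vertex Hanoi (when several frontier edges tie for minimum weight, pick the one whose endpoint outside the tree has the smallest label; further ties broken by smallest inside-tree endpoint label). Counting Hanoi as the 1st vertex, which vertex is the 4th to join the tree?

Lima

Grow the tree from Hanoi using Prim:
Step 1: cheapest edge leaving the tree is Hanoi Seoul (7); add Seoul.
Step 2: cheapest edge leaving the tree is Seoul Sofia (9); add Sofia.
Step 3: cheapest edge leaving the tree is Hanoi Lima (11); add Lima.
Step 4: cheapest edge leaving the tree is Hanoi Oslo (12); add Oslo.
Step 5: cheapest edge leaving the tree is Delhi Oslo (8); add Delhi.
Vertex order: Hanoi, Seoul, Sofia, Lima, Oslo, Delhi. The 4th vertex is Lima.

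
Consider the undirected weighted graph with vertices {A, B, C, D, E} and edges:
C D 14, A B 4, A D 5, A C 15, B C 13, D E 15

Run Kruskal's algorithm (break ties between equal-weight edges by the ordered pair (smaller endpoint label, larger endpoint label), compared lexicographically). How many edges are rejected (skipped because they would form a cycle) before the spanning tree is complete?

Sort edges by weight, then run Kruskal:
A B (4): add — endpoints in different components.
A D (5): add — endpoints in different components.
B C (13): add — endpoints in different components.
C D (14): skip — C and D already connected.
A C (15): skip — A and C already connected.
D E (15): add — endpoints in different components.
Edges rejected before the tree was complete: 2.

2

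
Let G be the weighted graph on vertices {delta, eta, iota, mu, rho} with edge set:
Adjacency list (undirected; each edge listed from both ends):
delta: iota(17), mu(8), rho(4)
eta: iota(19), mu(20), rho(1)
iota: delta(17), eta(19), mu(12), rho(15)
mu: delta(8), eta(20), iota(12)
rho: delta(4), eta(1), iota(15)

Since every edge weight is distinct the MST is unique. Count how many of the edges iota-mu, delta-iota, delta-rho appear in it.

2

Sort edges by weight, then run Kruskal:
eta-rho (1): add — endpoints in different components.
delta-rho (4): add — endpoints in different components.
delta-mu (8): add — endpoints in different components.
iota-mu (12): add — endpoints in different components.
MST edge set: {eta-rho, delta-rho, delta-mu, iota-mu}.
Of the listed edges, {iota-mu, delta-rho} are in the MST → 2.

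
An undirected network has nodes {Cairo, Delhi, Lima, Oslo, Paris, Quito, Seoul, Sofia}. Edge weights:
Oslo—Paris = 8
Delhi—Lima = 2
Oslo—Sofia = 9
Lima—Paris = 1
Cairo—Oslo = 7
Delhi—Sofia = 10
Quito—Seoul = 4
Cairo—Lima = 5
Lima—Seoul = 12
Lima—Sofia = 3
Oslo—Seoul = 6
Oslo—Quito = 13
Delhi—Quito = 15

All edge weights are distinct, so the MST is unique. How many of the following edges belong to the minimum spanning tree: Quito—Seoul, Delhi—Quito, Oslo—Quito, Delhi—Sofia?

Kruskal's algorithm — process edges by increasing weight (ties by edge label):
Lima—Paris (1): add — endpoints in different components.
Delhi—Lima (2): add — endpoints in different components.
Lima—Sofia (3): add — endpoints in different components.
Quito—Seoul (4): add — endpoints in different components.
Cairo—Lima (5): add — endpoints in different components.
Oslo—Seoul (6): add — endpoints in different components.
Cairo—Oslo (7): add — endpoints in different components.
MST edge set: {Lima—Paris, Delhi—Lima, Lima—Sofia, Quito—Seoul, Cairo—Lima, Oslo—Seoul, Cairo—Oslo}.
Of the listed edges, {Quito—Seoul} are in the MST → 1.

1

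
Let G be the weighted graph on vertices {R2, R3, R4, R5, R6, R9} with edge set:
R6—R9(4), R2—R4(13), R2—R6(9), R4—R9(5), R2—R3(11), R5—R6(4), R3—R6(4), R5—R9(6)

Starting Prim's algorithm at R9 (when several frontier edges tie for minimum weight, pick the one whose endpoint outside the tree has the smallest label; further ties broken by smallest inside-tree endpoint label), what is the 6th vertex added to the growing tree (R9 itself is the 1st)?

Prim, starting at R9.
Step 1: frontier [R6—R9 4, R4—R9 5, R5—R9 6] → take R6—R9 (4); add R6.
Step 2: frontier [R3—R6 4, R5—R6 4, R2—R6 9, R4—R9 5, R5—R9 6] → take R3—R6 (4); add R3.
Step 3: frontier [R2—R3 11, R5—R6 4, R2—R6 9, R4—R9 5, R5—R9 6] → take R5—R6 (4); add R5.
Step 4: frontier [R2—R3 11, R2—R6 9, R4—R9 5] → take R4—R9 (5); add R4.
Step 5: frontier [R2—R3 11, R2—R4 13, R2—R6 9] → take R2—R6 (9); add R2.
Vertex order: R9, R6, R3, R5, R4, R2. The 6th vertex is R2.

R2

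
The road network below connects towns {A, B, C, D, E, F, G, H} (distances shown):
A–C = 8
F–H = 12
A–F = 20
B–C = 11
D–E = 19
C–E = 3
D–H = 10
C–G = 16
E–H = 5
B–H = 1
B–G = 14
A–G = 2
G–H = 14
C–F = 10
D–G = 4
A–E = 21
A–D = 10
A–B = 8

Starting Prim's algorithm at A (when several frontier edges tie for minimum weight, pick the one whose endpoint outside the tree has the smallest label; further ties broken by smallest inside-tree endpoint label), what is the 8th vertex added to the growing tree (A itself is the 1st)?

Prim, starting at A.
Step 1: cheapest edge leaving the tree is A–G (2); add G.
Step 2: cheapest edge leaving the tree is D–G (4); add D.
Step 3: cheapest edge leaving the tree is A–B (8); add B.
Step 4: cheapest edge leaving the tree is B–H (1); add H.
Step 5: cheapest edge leaving the tree is E–H (5); add E.
Step 6: cheapest edge leaving the tree is C–E (3); add C.
Step 7: cheapest edge leaving the tree is C–F (10); add F.
Vertex order: A, G, D, B, H, E, C, F. The 8th vertex is F.

F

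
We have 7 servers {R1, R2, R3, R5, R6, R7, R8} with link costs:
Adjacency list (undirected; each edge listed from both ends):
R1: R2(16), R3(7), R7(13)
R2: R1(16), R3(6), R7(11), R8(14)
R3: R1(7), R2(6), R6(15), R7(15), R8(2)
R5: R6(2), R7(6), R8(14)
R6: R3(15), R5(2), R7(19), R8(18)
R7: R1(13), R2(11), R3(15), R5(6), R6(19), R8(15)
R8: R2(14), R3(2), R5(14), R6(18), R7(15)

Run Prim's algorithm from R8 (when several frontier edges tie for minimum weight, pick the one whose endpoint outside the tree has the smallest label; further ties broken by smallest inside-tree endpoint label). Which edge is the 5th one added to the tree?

Grow the tree from R8 using Prim:
Step 1: cheapest edge leaving the tree is R3–R8 (2); add R3.
Step 2: cheapest edge leaving the tree is R2–R3 (6); add R2.
Step 3: cheapest edge leaving the tree is R1–R3 (7); add R1.
Step 4: cheapest edge leaving the tree is R2–R7 (11); add R7.
Step 5: cheapest edge leaving the tree is R5–R7 (6); add R5.
Step 6: cheapest edge leaving the tree is R5–R6 (2); add R6.
The 5th edge added is R5–R7.

R5-R7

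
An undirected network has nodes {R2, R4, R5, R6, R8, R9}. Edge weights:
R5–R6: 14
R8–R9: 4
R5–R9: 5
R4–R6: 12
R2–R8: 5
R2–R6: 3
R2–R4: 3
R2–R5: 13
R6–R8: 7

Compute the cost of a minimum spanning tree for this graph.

20

Kruskal's algorithm — process edges by increasing weight (ties by edge label):
R2–R4 (3): add. Components now {R6} {R8} {R2,R4} {R9} {R5}
R2–R6 (3): add. Components now {R2,R4,R6} {R8} {R9} {R5}
R8–R9 (4): add. Components now {R2,R4,R6} {R8,R9} {R5}
R2–R8 (5): add. Components now {R2,R4,R6,R8,R9} {R5}
R5–R9 (5): add. Components now {R2,R4,R5,R6,R8,R9}
MST edges: R2–R4, R2–R6, R8–R9, R2–R8, R5–R9; total weight 3+3+4+5+5 = 20.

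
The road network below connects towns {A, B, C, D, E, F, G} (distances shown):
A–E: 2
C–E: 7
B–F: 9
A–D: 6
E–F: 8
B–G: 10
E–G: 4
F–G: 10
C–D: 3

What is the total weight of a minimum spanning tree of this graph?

32

Prim's algorithm from E:
Step 1: cheapest edge leaving the tree is A–E (2); add A.
Step 2: cheapest edge leaving the tree is E–G (4); add G.
Step 3: cheapest edge leaving the tree is A–D (6); add D.
Step 4: cheapest edge leaving the tree is C–D (3); add C.
Step 5: cheapest edge leaving the tree is E–F (8); add F.
Step 6: cheapest edge leaving the tree is B–F (9); add B.
MST edges: A–E, E–G, A–D, C–D, E–F, B–F; total weight 2+4+6+3+8+9 = 32.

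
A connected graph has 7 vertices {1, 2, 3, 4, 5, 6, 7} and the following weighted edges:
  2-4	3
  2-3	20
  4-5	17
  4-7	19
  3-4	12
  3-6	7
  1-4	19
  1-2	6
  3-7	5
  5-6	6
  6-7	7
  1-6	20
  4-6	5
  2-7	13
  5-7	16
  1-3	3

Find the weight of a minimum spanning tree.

28

Prim's algorithm from 5:
Step 1: cheapest edge leaving the tree is 5-6 (6); add 6.
Step 2: cheapest edge leaving the tree is 4-6 (5); add 4.
Step 3: cheapest edge leaving the tree is 2-4 (3); add 2.
Step 4: cheapest edge leaving the tree is 1-2 (6); add 1.
Step 5: cheapest edge leaving the tree is 1-3 (3); add 3.
Step 6: cheapest edge leaving the tree is 3-7 (5); add 7.
MST edges: 5-6, 4-6, 2-4, 1-2, 1-3, 3-7; total weight 6+5+3+6+3+5 = 28.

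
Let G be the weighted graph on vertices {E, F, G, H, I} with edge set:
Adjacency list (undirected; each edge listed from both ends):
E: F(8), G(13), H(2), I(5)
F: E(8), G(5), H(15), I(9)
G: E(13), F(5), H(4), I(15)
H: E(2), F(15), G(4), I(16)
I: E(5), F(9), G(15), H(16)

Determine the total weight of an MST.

16

Prim, starting at I.
Step 1: cheapest edge leaving the tree is E I (5); add E.
Step 2: cheapest edge leaving the tree is E H (2); add H.
Step 3: cheapest edge leaving the tree is G H (4); add G.
Step 4: cheapest edge leaving the tree is F G (5); add F.
MST edges: E I, E H, G H, F G; total weight 5+2+4+5 = 16.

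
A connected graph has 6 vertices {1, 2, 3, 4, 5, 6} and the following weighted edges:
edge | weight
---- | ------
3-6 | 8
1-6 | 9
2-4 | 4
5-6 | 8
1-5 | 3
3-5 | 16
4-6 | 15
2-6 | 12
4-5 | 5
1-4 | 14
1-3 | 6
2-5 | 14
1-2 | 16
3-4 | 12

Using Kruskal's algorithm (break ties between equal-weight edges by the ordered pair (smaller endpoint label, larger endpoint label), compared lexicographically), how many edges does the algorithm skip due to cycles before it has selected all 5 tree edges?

0

Kruskal: consider edges lightest-first.
1-5 (3): add — endpoints in different components.
2-4 (4): add — endpoints in different components.
4-5 (5): add — endpoints in different components.
1-3 (6): add — endpoints in different components.
3-6 (8): add — endpoints in different components.
Edges rejected before the tree was complete: 0.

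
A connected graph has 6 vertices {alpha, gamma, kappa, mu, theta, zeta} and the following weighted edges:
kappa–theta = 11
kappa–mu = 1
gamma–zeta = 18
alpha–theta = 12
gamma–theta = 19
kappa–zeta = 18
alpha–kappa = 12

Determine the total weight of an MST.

Grow the tree from kappa using Prim:
Step 1: frontier [kappa–mu 1, kappa–theta 11, alpha–kappa 12, kappa–zeta 18] → take kappa–mu (1); add mu.
Step 2: frontier [kappa–theta 11, alpha–kappa 12, kappa–zeta 18] → take kappa–theta (11); add theta.
Step 3: frontier [alpha–kappa 12, kappa–zeta 18, alpha–theta 12, gamma–theta 19] → take alpha–kappa (12); add alpha.
Step 4: frontier [kappa–zeta 18, gamma–theta 19] → take kappa–zeta (18); add zeta.
Step 5: frontier [gamma–theta 19, gamma–zeta 18] → take gamma–zeta (18); add gamma.
MST edges: kappa–mu, kappa–theta, alpha–kappa, kappa–zeta, gamma–zeta; total weight 1+11+12+18+18 = 60.

60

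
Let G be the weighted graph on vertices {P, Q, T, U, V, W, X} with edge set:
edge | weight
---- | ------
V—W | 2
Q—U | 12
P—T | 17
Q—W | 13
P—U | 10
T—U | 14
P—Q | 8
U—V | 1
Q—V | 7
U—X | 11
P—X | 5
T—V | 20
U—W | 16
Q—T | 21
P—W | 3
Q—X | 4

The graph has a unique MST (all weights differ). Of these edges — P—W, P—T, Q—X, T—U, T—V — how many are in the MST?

3

Sort edges by weight, then run Kruskal:
U—V (1): add. Components now {U,V} {Q} {X} {W} {T} {P}
V—W (2): add. Components now {U,V,W} {Q} {X} {T} {P}
P—W (3): add. Components now {P,U,V,W} {Q} {X} {T}
Q—X (4): add. Components now {P,U,V,W} {Q,X} {T}
P—X (5): add. Components now {P,Q,U,V,W,X} {T}
Q—V (7): skip — V and Q already connected.
P—Q (8): skip — Q and P already connected.
P—U (10): skip — U and P already connected.
U—X (11): skip — X and U already connected.
Q—U (12): skip — Q and U already connected.
Q—W (13): skip — Q and W already connected.
T—U (14): add. Components now {P,Q,T,U,V,W,X}
MST edge set: {U—V, V—W, P—W, Q—X, P—X, T—U}.
Of the listed edges, {P—W, Q—X, T—U} are in the MST → 3.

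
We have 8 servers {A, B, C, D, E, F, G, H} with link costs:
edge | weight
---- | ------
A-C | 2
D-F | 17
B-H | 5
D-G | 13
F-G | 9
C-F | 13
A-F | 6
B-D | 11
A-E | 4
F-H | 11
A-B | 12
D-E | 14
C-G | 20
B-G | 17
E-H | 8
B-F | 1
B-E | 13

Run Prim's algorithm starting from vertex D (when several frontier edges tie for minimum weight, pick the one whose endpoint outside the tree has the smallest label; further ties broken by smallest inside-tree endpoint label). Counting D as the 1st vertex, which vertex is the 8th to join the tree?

G

Prim's algorithm from D:
Step 1: cheapest edge leaving the tree is B-D (11); add B.
Step 2: cheapest edge leaving the tree is B-F (1); add F.
Step 3: cheapest edge leaving the tree is B-H (5); add H.
Step 4: cheapest edge leaving the tree is A-F (6); add A.
Step 5: cheapest edge leaving the tree is A-C (2); add C.
Step 6: cheapest edge leaving the tree is A-E (4); add E.
Step 7: cheapest edge leaving the tree is F-G (9); add G.
Vertex order: D, B, F, H, A, C, E, G. The 8th vertex is G.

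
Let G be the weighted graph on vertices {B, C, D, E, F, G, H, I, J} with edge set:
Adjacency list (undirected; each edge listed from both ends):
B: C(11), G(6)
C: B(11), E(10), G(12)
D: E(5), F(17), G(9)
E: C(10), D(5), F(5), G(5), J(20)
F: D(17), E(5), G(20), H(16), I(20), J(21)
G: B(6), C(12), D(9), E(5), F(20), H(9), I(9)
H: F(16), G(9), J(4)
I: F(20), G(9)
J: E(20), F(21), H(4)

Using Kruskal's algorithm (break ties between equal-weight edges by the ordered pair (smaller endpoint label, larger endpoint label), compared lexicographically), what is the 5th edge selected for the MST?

Kruskal: consider edges lightest-first.
H–J (4): add — endpoints in different components.
D–E (5): add — endpoints in different components.
E–F (5): add — endpoints in different components.
E–G (5): add — endpoints in different components.
B–G (6): add — endpoints in different components.
D–G (9): skip — D and G already connected.
G–H (9): add — endpoints in different components.
G–I (9): add — endpoints in different components.
C–E (10): add — endpoints in different components.
The 5th edge added is B–G.

B-G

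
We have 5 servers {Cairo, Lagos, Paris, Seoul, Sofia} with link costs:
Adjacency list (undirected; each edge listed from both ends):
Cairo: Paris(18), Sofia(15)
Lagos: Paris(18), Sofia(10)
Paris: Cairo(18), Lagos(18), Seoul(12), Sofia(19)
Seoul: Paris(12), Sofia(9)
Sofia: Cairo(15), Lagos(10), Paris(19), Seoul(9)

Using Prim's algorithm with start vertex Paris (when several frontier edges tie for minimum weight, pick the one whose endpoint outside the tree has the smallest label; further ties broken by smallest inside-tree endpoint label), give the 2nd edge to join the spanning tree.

Seoul-Sofia

Prim, starting at Paris.
Step 1: cheapest edge leaving the tree is Paris Seoul (12); add Seoul.
Step 2: cheapest edge leaving the tree is Seoul Sofia (9); add Sofia.
Step 3: cheapest edge leaving the tree is Lagos Sofia (10); add Lagos.
Step 4: cheapest edge leaving the tree is Cairo Sofia (15); add Cairo.
The 2nd edge added is Seoul Sofia.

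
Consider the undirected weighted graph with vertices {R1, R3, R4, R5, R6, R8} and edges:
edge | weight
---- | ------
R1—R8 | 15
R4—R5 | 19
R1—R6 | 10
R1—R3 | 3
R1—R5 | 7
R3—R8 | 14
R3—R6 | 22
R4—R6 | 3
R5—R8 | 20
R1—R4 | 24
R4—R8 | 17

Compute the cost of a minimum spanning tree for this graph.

37

Grow the tree from R8 using Prim:
Step 1: frontier [R3—R8 14, R1—R8 15, R4—R8 17, R5—R8 20] → take R3—R8 (14); add R3.
Step 2: frontier [R1—R3 3, R3—R6 22, R1—R8 15, R4—R8 17, R5—R8 20] → take R1—R3 (3); add R1.
Step 3: frontier [R1—R5 7, R1—R6 10, R1—R4 24, R3—R6 22, R4—R8 17, R5—R8 20] → take R1—R5 (7); add R5.
Step 4: frontier [R1—R6 10, R1—R4 24, R3—R6 22, R4—R5 19, R4—R8 17] → take R1—R6 (10); add R6.
Step 5: frontier [R1—R4 24, R4—R5 19, R4—R6 3, R4—R8 17] → take R4—R6 (3); add R4.
MST edges: R3—R8, R1—R3, R1—R5, R1—R6, R4—R6; total weight 14+3+7+10+3 = 37.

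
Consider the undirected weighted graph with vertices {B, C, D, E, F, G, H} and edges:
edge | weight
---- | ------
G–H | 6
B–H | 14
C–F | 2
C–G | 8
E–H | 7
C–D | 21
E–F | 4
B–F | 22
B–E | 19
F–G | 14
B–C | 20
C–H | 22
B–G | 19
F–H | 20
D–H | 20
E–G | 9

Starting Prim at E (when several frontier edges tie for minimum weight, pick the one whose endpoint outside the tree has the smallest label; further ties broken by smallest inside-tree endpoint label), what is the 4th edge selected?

G-H

Prim, starting at E.
Step 1: cheapest edge leaving the tree is E–F (4); add F.
Step 2: cheapest edge leaving the tree is C–F (2); add C.
Step 3: cheapest edge leaving the tree is E–H (7); add H.
Step 4: cheapest edge leaving the tree is G–H (6); add G.
Step 5: cheapest edge leaving the tree is B–H (14); add B.
Step 6: cheapest edge leaving the tree is D–H (20); add D.
The 4th edge added is G–H.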